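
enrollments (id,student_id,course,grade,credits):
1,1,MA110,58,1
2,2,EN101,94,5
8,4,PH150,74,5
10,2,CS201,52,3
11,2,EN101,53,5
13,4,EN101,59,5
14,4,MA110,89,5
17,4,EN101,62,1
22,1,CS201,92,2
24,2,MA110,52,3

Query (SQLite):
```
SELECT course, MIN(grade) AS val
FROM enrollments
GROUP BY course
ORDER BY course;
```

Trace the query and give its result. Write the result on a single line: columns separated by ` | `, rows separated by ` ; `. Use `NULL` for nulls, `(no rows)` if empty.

CS201 | 52 ; EN101 | 53 ; MA110 | 52 ; PH150 | 74

Partition enrollments by course; compute MIN(grade) within each group.
  CS201: ids {10, 22} → MIN(grade)=52
  EN101: ids {2, 11, 13, 17} → MIN(grade)=53
  MA110: ids {1, 14, 24} → MIN(grade)=52
  PH150: ids {8} → MIN(grade)=74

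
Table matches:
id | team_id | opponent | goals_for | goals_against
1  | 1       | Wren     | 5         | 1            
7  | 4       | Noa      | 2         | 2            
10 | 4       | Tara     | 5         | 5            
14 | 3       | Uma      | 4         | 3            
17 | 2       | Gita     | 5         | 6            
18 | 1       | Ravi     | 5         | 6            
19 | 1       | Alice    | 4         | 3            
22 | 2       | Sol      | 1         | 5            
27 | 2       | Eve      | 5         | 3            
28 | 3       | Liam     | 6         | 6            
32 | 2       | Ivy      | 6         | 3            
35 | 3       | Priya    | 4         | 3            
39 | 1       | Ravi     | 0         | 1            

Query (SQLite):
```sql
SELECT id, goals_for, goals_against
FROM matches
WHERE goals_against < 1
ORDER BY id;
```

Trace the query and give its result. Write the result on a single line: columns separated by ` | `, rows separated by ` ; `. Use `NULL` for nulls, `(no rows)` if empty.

goals_against < 1: ids { }

(no rows)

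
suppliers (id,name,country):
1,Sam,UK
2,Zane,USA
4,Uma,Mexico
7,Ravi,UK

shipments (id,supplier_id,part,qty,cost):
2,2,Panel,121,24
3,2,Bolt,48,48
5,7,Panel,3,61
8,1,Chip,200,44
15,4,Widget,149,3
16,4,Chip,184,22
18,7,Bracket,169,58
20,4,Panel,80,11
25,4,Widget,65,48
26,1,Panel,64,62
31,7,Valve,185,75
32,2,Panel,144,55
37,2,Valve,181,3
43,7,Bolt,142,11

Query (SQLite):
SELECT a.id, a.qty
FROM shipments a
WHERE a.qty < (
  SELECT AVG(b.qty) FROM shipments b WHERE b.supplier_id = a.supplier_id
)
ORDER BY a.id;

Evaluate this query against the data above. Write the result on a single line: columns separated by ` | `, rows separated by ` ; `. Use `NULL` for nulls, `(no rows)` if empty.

2 | 121 ; 3 | 48 ; 5 | 3 ; 20 | 80 ; 25 | 65 ; 26 | 64

For each shipments row a, compute AVG(qty) over rows sharing a.supplier_id.
Keep row a if a.qty < that per-group AVG.
  supplier_id=1: AVG(qty) = 132.0
  supplier_id=2: AVG(qty) = 123.5
  supplier_id=4: AVG(qty) = 119.5
  supplier_id=7: AVG(qty) = 124.75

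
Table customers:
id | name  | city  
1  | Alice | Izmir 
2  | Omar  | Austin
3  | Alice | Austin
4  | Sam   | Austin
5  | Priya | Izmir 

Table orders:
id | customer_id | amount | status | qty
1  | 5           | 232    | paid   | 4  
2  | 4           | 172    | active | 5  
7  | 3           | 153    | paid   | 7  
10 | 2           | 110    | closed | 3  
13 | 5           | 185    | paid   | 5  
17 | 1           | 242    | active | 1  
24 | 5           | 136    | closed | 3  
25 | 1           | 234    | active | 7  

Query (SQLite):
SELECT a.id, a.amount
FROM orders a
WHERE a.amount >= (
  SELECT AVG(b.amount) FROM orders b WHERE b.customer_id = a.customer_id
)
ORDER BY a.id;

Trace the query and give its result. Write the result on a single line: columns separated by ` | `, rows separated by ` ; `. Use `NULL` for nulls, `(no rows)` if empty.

1 | 232 ; 2 | 172 ; 7 | 153 ; 10 | 110 ; 13 | 185 ; 17 | 242

For each orders row a, compute AVG(amount) over rows sharing a.customer_id.
Keep row a if a.amount >= that per-group AVG.
  customer_id=1: AVG(amount) = 238.0
  customer_id=2: AVG(amount) = 110.0
  customer_id=3: AVG(amount) = 153.0
  customer_id=4: AVG(amount) = 172.0
  customer_id=5: AVG(amount) = 184.333333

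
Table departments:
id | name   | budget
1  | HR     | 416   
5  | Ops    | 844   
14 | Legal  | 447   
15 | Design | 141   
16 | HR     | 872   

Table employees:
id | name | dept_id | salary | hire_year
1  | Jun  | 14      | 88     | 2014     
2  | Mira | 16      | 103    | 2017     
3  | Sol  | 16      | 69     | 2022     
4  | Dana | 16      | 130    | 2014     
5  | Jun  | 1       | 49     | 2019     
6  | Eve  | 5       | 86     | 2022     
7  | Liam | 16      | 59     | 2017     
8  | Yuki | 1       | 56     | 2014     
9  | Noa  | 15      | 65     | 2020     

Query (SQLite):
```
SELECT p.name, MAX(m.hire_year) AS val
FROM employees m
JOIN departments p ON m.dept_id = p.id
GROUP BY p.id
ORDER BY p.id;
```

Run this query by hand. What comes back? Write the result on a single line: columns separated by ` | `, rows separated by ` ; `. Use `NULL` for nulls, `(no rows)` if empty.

Join each employees row to its departments via dept_id.
Group joined rows by departments.id; compute MAX(m.hire_year) per group.
  1: ids {5, 8} → MAX(m.hire_year)=2019
  5: ids {6} → MAX(m.hire_year)=2022
  14: ids {1} → MAX(m.hire_year)=2014
  15: ids {9} → MAX(m.hire_year)=2020
  16: ids {2, 3, 4, 7} → MAX(m.hire_year)=2022

HR | 2019 ; Ops | 2022 ; Legal | 2014 ; Design | 2020 ; HR | 2022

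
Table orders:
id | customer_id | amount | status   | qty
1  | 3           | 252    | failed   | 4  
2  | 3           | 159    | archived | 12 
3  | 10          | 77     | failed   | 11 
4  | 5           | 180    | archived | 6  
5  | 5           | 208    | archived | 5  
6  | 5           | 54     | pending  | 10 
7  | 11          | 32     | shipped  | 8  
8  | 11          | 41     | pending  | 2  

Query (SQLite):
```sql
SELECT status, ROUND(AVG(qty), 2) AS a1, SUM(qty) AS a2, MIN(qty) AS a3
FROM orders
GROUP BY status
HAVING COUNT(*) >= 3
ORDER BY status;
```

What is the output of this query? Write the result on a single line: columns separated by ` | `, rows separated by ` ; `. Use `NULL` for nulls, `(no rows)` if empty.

Group orders by status.
Per group compute: ROUND(AVG(qty), 2), SUM(qty), MIN(qty).
HAVING: drop groups with fewer than 3 rows.
  archived: ids {2, 4, 5} → ROUND(AVG(qty), 2)=7.67, SUM(qty)=23, MIN(qty)=5
  failed: ids {1, 3} → ROUND(AVG(qty), 2)=7.5, SUM(qty)=15, MIN(qty)=4
  pending: ids {6, 8} → ROUND(AVG(qty), 2)=6, SUM(qty)=12, MIN(qty)=2
  shipped: ids {7} → ROUND(AVG(qty), 2)=8, SUM(qty)=8, MIN(qty)=8

archived | 7.67 | 23 | 5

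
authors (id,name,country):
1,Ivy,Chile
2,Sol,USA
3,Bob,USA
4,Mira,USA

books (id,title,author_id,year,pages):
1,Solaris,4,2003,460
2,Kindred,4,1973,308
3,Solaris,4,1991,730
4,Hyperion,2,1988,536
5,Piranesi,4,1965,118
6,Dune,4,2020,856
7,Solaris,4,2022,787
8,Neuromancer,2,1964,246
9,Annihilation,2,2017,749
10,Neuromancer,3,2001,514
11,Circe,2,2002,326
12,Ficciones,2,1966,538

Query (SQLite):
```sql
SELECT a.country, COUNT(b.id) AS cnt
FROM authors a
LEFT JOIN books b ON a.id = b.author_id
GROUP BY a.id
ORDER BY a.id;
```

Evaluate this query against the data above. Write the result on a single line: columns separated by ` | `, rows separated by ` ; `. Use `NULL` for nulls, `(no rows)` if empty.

LEFT JOIN keeps every authors row; unmatched ones get NULL for books columns.
Group by authors.id and compute COUNT(b.id). COUNT(col) of an all-NULL group is 0.
  1: ids {—} → COUNT(b.id)=0
  2: ids {4, 8, 9, 11, 12} → COUNT(b.id)=5
  3: ids {10} → COUNT(b.id)=1
  4: ids {1, 2, 3, 5, 6, 7} → COUNT(b.id)=6

Chile | 0 ; USA | 5 ; USA | 1 ; USA | 6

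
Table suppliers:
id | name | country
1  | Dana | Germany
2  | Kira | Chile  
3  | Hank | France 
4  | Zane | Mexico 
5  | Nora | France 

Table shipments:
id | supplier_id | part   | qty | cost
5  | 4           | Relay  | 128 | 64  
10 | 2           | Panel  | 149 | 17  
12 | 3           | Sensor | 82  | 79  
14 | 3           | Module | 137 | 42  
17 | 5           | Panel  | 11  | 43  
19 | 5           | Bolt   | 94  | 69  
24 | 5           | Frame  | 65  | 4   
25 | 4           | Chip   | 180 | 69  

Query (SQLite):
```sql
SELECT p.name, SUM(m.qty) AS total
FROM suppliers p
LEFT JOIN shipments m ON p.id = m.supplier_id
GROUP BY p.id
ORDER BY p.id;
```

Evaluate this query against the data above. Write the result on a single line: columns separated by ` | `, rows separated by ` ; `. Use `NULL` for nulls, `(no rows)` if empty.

Dana | NULL ; Kira | 149 ; Hank | 219 ; Zane | 308 ; Nora | 170

LEFT JOIN keeps every suppliers row; unmatched ones get NULL for shipments columns.
Group by suppliers.id and compute SUM(m.qty). SUM over an all-NULL group is NULL.
  1: ids {—} → SUM(m.qty)=NULL
  2: ids {10} → SUM(m.qty)=149
  3: ids {12, 14} → SUM(m.qty)=219
  4: ids {5, 25} → SUM(m.qty)=308
  5: ids {17, 19, 24} → SUM(m.qty)=170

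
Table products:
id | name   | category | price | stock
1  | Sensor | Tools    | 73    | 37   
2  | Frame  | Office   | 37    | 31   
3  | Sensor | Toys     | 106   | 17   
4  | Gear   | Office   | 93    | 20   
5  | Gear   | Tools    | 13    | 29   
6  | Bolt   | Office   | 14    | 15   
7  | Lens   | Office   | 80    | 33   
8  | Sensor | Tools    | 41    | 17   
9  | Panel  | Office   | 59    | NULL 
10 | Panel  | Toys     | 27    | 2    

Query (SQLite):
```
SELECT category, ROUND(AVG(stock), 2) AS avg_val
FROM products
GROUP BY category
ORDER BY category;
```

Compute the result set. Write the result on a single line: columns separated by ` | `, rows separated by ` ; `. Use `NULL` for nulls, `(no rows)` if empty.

Office | 24.75 ; Tools | 27.67 ; Toys | 9.5

Partition products by category; compute ROUND(AVG(stock), 2) within each group.
  Office: ids {2, 4, 6, 7, 9} → ROUND(AVG(stock), 2)=24.75
  Tools: ids {1, 5, 8} → ROUND(AVG(stock), 2)=27.67
  Toys: ids {3, 10} → ROUND(AVG(stock), 2)=9.5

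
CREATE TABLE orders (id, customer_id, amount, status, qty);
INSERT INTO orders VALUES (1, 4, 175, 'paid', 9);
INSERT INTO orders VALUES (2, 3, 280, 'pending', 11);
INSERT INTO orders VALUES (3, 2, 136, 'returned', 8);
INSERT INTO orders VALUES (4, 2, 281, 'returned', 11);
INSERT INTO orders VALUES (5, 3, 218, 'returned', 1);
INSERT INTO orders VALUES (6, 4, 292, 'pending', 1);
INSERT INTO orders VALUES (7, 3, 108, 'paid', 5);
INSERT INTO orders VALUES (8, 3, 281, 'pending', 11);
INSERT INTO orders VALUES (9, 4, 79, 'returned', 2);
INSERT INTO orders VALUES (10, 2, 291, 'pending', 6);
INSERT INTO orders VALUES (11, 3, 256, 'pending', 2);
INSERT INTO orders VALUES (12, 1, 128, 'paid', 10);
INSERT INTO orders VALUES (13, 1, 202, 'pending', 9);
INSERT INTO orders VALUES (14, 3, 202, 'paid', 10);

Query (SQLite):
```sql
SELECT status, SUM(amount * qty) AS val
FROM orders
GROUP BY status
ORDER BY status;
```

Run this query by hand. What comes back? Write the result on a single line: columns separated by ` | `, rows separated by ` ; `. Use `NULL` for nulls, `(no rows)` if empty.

paid | 5415 ; pending | 10539 ; returned | 4555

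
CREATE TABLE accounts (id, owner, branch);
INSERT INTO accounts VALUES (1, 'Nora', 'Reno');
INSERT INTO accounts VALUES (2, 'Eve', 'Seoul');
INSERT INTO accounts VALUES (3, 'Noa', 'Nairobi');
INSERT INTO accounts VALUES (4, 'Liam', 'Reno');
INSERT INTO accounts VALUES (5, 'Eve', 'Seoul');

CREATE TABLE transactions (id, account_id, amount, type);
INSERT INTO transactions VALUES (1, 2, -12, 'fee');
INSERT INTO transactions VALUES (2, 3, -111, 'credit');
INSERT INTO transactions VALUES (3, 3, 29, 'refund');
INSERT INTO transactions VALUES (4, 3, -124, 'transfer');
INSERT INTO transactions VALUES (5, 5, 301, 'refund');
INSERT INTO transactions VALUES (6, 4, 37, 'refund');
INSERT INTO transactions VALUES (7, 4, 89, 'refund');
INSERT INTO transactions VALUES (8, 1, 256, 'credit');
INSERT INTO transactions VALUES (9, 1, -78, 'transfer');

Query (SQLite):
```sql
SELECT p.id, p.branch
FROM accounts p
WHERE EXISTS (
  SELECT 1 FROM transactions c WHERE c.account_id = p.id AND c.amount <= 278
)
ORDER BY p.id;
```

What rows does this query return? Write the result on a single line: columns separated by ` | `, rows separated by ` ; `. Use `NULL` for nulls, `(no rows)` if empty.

1 | Reno ; 2 | Seoul ; 3 | Nairobi ; 4 | Reno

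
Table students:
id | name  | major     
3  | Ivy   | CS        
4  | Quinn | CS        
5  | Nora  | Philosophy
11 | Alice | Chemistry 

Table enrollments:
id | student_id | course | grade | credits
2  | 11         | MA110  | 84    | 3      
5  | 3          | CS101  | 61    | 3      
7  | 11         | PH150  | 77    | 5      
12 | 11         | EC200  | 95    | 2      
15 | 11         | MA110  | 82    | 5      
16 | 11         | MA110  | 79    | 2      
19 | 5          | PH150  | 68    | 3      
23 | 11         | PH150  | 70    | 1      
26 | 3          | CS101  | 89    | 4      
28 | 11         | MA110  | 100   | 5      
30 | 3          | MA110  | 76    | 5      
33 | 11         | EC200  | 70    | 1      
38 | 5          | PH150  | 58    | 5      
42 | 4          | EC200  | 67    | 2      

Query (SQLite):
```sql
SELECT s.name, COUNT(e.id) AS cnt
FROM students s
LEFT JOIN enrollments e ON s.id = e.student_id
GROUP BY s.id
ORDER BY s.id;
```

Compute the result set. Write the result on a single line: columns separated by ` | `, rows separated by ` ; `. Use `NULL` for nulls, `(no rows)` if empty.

LEFT JOIN keeps every students row; unmatched ones get NULL for enrollments columns.
Group by students.id and compute COUNT(e.id). COUNT(col) of an all-NULL group is 0.
  3: ids {5, 26, 30} → COUNT(e.id)=3
  4: ids {42} → COUNT(e.id)=1
  5: ids {19, 38} → COUNT(e.id)=2
  11: ids {2, 7, 12, 15, 16, 23, 28, 33} → COUNT(e.id)=8

Ivy | 3 ; Quinn | 1 ; Nora | 2 ; Alice | 8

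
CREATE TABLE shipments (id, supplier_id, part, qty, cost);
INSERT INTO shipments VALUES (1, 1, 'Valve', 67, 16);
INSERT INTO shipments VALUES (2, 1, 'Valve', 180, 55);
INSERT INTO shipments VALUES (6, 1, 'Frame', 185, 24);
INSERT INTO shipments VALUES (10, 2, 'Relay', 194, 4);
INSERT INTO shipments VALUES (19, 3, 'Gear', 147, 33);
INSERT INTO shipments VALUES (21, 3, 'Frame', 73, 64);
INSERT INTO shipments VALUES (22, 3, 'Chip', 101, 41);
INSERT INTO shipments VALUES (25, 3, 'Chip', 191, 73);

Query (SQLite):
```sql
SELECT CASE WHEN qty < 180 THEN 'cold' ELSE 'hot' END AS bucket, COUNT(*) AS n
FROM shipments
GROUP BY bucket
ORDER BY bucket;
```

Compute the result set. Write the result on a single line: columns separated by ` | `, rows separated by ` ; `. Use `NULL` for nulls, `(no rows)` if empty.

Bucket rows by qty < 180 → 'cold' else 'hot'; count each bucket.

cold | 4 ; hot | 4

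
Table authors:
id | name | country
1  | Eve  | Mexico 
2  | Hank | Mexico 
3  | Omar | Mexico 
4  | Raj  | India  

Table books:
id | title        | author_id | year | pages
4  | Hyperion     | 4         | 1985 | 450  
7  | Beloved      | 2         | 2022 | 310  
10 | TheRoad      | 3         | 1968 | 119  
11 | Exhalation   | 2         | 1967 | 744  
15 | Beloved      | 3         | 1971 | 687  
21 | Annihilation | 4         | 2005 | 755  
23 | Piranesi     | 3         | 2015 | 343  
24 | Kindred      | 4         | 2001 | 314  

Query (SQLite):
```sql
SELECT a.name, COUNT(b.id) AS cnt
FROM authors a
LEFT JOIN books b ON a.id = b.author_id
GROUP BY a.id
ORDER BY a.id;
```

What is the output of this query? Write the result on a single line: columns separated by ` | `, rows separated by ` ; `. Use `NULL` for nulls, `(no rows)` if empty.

Eve | 0 ; Hank | 2 ; Omar | 3 ; Raj | 3

LEFT JOIN keeps every authors row; unmatched ones get NULL for books columns.
Group by authors.id and compute COUNT(b.id). COUNT(col) of an all-NULL group is 0.
  1: ids {—} → COUNT(b.id)=0
  2: ids {7, 11} → COUNT(b.id)=2
  3: ids {10, 15, 23} → COUNT(b.id)=3
  4: ids {4, 21, 24} → COUNT(b.id)=3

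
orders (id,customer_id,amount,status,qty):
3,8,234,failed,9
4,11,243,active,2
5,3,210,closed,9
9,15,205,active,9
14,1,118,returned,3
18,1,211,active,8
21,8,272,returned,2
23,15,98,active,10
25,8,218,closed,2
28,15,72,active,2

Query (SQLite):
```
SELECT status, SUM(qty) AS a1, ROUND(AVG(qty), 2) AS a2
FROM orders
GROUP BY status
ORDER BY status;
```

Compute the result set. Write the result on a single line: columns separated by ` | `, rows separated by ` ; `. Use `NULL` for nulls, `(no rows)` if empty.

Group orders by status.
Per group compute: SUM(qty), ROUND(AVG(qty), 2).
  active: ids {4, 9, 18, 23, 28} → SUM(qty)=31, ROUND(AVG(qty), 2)=6.2
  closed: ids {5, 25} → SUM(qty)=11, ROUND(AVG(qty), 2)=5.5
  failed: ids {3} → SUM(qty)=9, ROUND(AVG(qty), 2)=9
  returned: ids {14, 21} → SUM(qty)=5, ROUND(AVG(qty), 2)=2.5

active | 31 | 6.2 ; closed | 11 | 5.5 ; failed | 9 | 9 ; returned | 5 | 2.5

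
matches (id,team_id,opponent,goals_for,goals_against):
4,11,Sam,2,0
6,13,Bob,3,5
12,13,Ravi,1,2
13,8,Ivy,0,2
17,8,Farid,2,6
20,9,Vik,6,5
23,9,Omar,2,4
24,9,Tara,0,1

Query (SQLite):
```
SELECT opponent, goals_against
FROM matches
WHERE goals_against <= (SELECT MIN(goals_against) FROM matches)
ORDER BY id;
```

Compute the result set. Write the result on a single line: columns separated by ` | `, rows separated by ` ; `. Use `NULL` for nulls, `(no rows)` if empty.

Sam | 0

Scalar subquery: MIN(goals_against) over all matches rows = 0.
Keep rows where goals_against <= that value.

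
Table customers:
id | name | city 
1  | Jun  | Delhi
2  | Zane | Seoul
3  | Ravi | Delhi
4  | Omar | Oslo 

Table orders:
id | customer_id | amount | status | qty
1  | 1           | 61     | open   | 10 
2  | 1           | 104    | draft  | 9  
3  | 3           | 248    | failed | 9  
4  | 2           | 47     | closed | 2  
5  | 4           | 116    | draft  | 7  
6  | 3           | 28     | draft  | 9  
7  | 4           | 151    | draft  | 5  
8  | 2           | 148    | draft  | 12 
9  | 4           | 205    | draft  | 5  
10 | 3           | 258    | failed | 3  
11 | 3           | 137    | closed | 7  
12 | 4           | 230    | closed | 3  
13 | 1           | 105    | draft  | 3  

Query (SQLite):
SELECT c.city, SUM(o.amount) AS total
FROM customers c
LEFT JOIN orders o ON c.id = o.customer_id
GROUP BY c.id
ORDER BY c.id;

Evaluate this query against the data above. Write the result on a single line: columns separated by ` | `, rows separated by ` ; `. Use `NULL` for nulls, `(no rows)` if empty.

LEFT JOIN keeps every customers row; unmatched ones get NULL for orders columns.
Group by customers.id and compute SUM(o.amount). SUM over an all-NULL group is NULL.
  1: ids {1, 2, 13} → SUM(o.amount)=270
  2: ids {4, 8} → SUM(o.amount)=195
  3: ids {3, 6, 10, 11} → SUM(o.amount)=671
  4: ids {5, 7, 9, 12} → SUM(o.amount)=702

Delhi | 270 ; Seoul | 195 ; Delhi | 671 ; Oslo | 702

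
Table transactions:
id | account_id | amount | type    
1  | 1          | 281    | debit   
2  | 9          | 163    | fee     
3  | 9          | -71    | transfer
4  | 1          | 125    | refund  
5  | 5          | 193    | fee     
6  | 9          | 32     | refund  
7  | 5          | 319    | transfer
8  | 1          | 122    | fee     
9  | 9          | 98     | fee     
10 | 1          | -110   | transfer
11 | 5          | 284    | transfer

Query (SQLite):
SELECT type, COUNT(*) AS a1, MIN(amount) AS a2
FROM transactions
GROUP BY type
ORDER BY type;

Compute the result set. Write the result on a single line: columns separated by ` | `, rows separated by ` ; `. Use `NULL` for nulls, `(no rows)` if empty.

Group transactions by type.
Per group compute: COUNT(*), MIN(amount).
  debit: ids {1} → COUNT(*)=1, MIN(amount)=281
  fee: ids {2, 5, 8, 9} → COUNT(*)=4, MIN(amount)=98
  refund: ids {4, 6} → COUNT(*)=2, MIN(amount)=32
  transfer: ids {3, 7, 10, 11} → COUNT(*)=4, MIN(amount)=-110

debit | 1 | 281 ; fee | 4 | 98 ; refund | 2 | 32 ; transfer | 4 | -110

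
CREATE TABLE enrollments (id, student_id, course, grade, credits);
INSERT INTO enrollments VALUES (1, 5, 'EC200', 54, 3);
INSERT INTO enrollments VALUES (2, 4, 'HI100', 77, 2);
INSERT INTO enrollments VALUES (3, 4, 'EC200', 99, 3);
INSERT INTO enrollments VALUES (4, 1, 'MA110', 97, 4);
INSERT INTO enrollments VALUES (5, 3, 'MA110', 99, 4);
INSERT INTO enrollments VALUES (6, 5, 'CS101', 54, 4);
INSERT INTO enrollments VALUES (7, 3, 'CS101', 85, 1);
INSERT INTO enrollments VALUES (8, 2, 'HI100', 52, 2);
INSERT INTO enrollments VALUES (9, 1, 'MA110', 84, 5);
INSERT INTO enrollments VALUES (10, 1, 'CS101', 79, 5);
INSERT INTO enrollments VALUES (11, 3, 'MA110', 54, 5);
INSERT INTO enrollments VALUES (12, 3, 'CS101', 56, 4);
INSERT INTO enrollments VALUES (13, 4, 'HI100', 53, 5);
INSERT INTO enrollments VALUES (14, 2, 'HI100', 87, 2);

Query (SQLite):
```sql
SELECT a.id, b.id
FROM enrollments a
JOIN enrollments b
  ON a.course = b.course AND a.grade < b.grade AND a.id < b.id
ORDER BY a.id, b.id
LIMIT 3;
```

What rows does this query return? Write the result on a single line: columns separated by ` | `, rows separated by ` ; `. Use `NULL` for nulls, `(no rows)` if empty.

Pairs (a,b) with same course, a.grade < b.grade, a.id < b.id.
course groups: CS101:{6,7,10,12} EC200:{1,3} HI100:{2,8,13,14} MA110:{4,5,9,11}
Ordered by (a.id, b.id); first 3.

1 | 3 ; 2 | 14 ; 4 | 5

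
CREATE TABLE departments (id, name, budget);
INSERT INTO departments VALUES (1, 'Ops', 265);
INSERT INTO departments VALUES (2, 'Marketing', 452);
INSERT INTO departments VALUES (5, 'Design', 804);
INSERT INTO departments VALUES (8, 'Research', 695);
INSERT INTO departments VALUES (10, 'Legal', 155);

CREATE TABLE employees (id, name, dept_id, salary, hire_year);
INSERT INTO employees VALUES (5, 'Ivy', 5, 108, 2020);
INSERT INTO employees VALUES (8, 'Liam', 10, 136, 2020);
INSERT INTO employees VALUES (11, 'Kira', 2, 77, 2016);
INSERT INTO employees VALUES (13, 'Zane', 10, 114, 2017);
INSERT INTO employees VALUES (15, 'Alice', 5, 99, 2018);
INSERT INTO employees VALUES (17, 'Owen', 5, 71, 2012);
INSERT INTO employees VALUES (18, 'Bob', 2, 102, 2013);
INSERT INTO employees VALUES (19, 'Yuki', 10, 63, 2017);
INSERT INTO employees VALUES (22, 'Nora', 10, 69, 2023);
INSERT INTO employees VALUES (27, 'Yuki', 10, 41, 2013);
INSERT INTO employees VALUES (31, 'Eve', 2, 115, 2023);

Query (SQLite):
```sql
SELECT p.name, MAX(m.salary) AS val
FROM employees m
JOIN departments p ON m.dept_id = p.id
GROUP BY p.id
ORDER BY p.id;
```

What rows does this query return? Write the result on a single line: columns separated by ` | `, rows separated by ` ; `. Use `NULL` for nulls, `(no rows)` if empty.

Join each employees row to its departments via dept_id.
Group joined rows by departments.id; compute MAX(m.salary) per group.
  2: ids {11, 18, 31} → MAX(m.salary)=115
  5: ids {5, 15, 17} → MAX(m.salary)=108
  10: ids {8, 13, 19, 22, 27} → MAX(m.salary)=136

Marketing | 115 ; Design | 108 ; Legal | 136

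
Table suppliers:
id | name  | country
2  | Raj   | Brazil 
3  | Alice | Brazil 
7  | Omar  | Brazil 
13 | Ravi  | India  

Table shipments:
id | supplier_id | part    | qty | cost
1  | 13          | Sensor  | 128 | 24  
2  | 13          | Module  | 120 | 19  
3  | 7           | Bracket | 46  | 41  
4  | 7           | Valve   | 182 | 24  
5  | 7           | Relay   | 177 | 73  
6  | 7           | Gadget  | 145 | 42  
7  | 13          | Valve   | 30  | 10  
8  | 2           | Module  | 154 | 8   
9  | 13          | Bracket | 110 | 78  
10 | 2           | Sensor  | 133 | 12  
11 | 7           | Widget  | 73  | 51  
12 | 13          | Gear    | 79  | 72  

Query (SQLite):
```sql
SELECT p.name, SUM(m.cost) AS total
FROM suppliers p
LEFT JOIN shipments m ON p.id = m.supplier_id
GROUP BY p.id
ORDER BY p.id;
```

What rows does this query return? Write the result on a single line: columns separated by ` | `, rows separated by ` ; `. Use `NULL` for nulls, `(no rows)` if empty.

LEFT JOIN keeps every suppliers row; unmatched ones get NULL for shipments columns.
Group by suppliers.id and compute SUM(m.cost). SUM over an all-NULL group is NULL.
  2: ids {8, 10} → SUM(m.cost)=20
  3: ids {—} → SUM(m.cost)=NULL
  7: ids {3, 4, 5, 6, 11} → SUM(m.cost)=231
  13: ids {1, 2, 7, 9, 12} → SUM(m.cost)=203

Raj | 20 ; Alice | NULL ; Omar | 231 ; Ravi | 203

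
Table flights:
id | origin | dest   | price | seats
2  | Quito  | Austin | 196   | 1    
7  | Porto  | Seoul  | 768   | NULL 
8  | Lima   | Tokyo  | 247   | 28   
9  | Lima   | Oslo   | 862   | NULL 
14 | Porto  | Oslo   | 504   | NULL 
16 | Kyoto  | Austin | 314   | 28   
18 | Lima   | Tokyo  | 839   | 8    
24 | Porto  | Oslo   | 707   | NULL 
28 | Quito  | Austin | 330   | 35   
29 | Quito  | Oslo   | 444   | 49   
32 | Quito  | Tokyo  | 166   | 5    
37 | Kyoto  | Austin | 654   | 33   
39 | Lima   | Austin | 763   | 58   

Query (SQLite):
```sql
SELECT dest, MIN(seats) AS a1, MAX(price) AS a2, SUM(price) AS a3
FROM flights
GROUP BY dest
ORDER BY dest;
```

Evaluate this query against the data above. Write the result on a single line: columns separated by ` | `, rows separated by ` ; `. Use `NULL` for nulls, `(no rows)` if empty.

Austin | 1 | 763 | 2257 ; Oslo | 49 | 862 | 2517 ; Seoul | NULL | 768 | 768 ; Tokyo | 5 | 839 | 1252

Group flights by dest.
Per group compute: MIN(seats), MAX(price), SUM(price).
  Austin: ids {2, 16, 28, 37, 39} → MIN(seats)=1, MAX(price)=763, SUM(price)=2257
  Oslo: ids {9, 14, 24, 29} → MIN(seats)=49, MAX(price)=862, SUM(price)=2517
  Seoul: ids {7} → MIN(seats)=NULL, MAX(price)=768, SUM(price)=768
  Tokyo: ids {8, 18, 32} → MIN(seats)=5, MAX(price)=839, SUM(price)=1252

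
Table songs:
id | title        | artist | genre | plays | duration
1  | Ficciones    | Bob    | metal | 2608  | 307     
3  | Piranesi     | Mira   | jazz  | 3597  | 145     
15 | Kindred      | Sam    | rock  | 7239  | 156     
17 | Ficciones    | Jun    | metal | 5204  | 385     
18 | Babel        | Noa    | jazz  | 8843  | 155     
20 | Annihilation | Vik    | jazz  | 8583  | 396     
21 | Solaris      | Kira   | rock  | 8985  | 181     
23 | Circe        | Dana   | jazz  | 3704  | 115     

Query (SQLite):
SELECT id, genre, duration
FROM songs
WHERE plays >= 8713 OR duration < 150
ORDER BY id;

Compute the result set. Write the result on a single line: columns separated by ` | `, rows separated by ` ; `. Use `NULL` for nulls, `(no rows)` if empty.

3 | jazz | 145 ; 18 | jazz | 155 ; 21 | rock | 181 ; 23 | jazz | 115

plays >= 8713: ids {18, 21}
duration < 150: ids {3, 23}
Combine with OR.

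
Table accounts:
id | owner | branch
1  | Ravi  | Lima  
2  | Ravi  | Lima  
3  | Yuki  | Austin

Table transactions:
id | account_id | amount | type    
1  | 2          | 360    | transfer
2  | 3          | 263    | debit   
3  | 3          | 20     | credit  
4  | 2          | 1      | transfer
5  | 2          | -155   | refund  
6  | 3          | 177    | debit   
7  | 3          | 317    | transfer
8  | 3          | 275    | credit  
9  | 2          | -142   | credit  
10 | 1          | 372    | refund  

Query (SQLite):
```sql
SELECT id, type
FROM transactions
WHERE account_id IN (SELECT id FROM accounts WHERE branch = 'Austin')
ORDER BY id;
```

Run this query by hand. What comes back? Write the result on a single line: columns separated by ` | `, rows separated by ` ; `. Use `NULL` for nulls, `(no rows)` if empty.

2 | debit ; 3 | credit ; 6 | debit ; 7 | transfer ; 8 | credit

Inner query: accounts.id where branch = 'Austin'.
Outer: keep transactions rows whose account_id is in that set.
Inner query → {3}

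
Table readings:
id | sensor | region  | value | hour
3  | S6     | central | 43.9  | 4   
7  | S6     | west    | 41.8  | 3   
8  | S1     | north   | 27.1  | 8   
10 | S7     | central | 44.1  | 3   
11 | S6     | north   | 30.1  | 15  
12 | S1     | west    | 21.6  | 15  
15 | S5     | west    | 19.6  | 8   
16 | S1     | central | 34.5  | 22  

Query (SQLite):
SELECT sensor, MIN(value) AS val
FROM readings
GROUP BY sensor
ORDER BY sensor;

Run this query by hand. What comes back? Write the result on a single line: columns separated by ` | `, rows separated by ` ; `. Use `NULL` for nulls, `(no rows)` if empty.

S1 | 21.6 ; S5 | 19.6 ; S6 | 30.1 ; S7 | 44.1

Partition readings by sensor; compute MIN(value) within each group.
  S1: ids {8, 12, 16} → MIN(value)=21.6
  S5: ids {15} → MIN(value)=19.6
  S6: ids {3, 7, 11} → MIN(value)=30.1
  S7: ids {10} → MIN(value)=44.1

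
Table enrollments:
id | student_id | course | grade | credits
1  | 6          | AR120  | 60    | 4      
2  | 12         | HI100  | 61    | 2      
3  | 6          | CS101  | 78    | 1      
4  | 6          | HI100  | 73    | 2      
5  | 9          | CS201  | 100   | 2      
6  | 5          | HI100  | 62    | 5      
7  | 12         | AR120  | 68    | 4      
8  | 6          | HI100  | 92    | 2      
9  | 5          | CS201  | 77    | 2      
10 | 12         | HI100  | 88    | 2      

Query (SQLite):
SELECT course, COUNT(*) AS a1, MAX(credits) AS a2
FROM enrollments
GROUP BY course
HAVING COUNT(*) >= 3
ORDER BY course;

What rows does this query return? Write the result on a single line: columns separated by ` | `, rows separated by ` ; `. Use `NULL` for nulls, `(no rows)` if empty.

Group enrollments by course.
Per group compute: COUNT(*), MAX(credits).
HAVING: drop groups with fewer than 3 rows.
  AR120: ids {1, 7} → COUNT(*)=2, MAX(credits)=4
  CS101: ids {3} → COUNT(*)=1, MAX(credits)=1
  CS201: ids {5, 9} → COUNT(*)=2, MAX(credits)=2
  HI100: ids {2, 4, 6, 8, 10} → COUNT(*)=5, MAX(credits)=5

HI100 | 5 | 5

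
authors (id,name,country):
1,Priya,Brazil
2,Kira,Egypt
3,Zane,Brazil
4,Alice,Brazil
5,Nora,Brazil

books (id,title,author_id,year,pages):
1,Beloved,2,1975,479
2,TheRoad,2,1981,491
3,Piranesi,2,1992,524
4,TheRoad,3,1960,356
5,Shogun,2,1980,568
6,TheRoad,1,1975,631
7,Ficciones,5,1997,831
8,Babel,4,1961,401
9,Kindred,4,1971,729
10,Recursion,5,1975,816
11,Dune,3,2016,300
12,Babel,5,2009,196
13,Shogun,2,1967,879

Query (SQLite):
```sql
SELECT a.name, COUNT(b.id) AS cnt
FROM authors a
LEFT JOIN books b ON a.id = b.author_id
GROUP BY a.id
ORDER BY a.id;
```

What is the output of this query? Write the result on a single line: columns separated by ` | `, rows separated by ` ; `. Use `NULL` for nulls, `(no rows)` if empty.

LEFT JOIN keeps every authors row; unmatched ones get NULL for books columns.
Group by authors.id and compute COUNT(b.id). COUNT(col) of an all-NULL group is 0.
  1: ids {6} → COUNT(b.id)=1
  2: ids {1, 2, 3, 5, 13} → COUNT(b.id)=5
  3: ids {4, 11} → COUNT(b.id)=2
  4: ids {8, 9} → COUNT(b.id)=2
  5: ids {7, 10, 12} → COUNT(b.id)=3

Priya | 1 ; Kira | 5 ; Zane | 2 ; Alice | 2 ; Nora | 3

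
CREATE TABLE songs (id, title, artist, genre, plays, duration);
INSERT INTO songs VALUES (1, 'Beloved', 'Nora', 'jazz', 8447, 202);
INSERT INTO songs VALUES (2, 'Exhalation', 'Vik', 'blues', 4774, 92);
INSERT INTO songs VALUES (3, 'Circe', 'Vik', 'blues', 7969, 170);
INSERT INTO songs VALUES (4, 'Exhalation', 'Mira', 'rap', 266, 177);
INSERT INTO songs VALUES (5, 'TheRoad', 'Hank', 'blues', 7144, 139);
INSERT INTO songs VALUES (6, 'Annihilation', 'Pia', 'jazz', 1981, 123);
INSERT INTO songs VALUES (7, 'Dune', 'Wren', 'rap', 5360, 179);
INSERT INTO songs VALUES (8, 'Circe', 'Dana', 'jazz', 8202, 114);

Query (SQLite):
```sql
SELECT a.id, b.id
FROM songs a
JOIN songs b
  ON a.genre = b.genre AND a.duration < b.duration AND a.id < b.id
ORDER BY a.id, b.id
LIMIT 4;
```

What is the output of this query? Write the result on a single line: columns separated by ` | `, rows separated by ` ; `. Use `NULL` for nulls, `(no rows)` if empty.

2 | 3 ; 2 | 5 ; 4 | 7

Pairs (a,b) with same genre, a.duration < b.duration, a.id < b.id.
genre groups: blues:{2,3,5} jazz:{1,6,8} rap:{4,7}
Ordered by (a.id, b.id); first 4.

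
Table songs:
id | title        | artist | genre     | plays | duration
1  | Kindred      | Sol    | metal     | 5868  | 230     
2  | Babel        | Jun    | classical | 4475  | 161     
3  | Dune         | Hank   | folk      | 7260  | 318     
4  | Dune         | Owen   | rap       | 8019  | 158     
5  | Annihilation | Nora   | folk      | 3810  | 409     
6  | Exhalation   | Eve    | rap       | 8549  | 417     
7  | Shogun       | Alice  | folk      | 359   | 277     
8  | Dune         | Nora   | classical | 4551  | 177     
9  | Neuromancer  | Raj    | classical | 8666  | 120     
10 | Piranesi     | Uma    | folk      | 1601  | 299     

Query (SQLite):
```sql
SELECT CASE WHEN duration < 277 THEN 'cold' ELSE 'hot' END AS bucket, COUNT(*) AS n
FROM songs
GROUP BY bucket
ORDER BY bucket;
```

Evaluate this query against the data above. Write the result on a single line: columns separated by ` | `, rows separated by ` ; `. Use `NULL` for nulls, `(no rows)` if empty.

cold | 5 ; hot | 5

Bucket rows by duration < 277 → 'cold' else 'hot'; count each bucket.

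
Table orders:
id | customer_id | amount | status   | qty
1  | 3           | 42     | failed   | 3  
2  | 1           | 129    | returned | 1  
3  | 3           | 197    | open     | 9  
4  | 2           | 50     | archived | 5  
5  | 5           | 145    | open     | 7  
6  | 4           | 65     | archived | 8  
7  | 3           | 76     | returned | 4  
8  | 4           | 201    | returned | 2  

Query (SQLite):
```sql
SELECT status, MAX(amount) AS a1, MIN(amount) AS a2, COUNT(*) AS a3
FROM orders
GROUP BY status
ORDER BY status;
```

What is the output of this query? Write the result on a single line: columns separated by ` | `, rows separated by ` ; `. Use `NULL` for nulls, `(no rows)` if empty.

archived | 65 | 50 | 2 ; failed | 42 | 42 | 1 ; open | 197 | 145 | 2 ; returned | 201 | 76 | 3

Group orders by status.
Per group compute: MAX(amount), MIN(amount), COUNT(*).
  archived: ids {4, 6} → MAX(amount)=65, MIN(amount)=50, COUNT(*)=2
  failed: ids {1} → MAX(amount)=42, MIN(amount)=42, COUNT(*)=1
  open: ids {3, 5} → MAX(amount)=197, MIN(amount)=145, COUNT(*)=2
  returned: ids {2, 7, 8} → MAX(amount)=201, MIN(amount)=76, COUNT(*)=3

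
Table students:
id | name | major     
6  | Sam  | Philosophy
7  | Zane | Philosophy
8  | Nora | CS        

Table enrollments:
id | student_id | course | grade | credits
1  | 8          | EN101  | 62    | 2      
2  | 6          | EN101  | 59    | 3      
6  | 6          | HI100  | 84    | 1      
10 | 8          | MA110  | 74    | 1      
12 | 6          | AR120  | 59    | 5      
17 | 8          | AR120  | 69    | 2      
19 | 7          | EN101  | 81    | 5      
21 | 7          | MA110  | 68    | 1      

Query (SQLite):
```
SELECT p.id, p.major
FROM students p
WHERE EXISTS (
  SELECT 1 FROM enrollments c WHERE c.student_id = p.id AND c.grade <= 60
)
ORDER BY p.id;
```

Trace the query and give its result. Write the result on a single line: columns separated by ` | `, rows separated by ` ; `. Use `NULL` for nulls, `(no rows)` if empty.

6 | Philosophy

For each students row, check whether any enrollments with matching student_id has grade <= 60.
Keep rows where that is true.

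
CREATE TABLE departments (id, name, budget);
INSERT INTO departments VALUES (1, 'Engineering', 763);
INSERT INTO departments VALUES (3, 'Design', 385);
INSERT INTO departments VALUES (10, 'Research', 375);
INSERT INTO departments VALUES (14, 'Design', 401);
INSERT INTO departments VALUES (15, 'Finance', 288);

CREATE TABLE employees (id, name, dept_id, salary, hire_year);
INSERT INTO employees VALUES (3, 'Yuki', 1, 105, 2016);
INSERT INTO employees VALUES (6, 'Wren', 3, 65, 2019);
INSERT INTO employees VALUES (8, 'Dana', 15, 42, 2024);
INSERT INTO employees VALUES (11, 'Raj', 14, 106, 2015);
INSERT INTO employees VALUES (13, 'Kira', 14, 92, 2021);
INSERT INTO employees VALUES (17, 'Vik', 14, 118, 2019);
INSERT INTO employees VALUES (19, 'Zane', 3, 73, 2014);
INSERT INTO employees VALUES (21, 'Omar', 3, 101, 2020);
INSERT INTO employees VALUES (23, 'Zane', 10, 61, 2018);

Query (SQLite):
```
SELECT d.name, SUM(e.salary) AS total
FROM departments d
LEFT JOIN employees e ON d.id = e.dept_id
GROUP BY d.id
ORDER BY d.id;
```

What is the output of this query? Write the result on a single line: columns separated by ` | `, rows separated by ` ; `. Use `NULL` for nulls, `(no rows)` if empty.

LEFT JOIN keeps every departments row; unmatched ones get NULL for employees columns.
Group by departments.id and compute SUM(e.salary). SUM over an all-NULL group is NULL.
  1: ids {3} → SUM(e.salary)=105
  3: ids {6, 19, 21} → SUM(e.salary)=239
  10: ids {23} → SUM(e.salary)=61
  14: ids {11, 13, 17} → SUM(e.salary)=316
  15: ids {8} → SUM(e.salary)=42

Engineering | 105 ; Design | 239 ; Research | 61 ; Design | 316 ; Finance | 42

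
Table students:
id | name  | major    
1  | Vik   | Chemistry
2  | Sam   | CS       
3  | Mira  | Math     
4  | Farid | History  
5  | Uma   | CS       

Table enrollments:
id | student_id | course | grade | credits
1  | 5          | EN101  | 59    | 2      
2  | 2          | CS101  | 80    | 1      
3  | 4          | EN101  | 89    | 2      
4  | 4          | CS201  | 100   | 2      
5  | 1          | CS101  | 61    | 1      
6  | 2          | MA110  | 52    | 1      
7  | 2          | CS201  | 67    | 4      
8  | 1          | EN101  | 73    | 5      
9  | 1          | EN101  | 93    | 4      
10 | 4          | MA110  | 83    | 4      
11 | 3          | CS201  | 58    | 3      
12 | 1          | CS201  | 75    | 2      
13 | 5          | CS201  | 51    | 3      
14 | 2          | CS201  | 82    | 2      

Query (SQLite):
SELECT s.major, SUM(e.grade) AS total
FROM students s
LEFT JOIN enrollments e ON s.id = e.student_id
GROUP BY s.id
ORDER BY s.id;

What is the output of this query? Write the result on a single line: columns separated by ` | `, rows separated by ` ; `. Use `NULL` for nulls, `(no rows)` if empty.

LEFT JOIN keeps every students row; unmatched ones get NULL for enrollments columns.
Group by students.id and compute SUM(e.grade). SUM over an all-NULL group is NULL.
  1: ids {5, 8, 9, 12} → SUM(e.grade)=302
  2: ids {2, 6, 7, 14} → SUM(e.grade)=281
  3: ids {11} → SUM(e.grade)=58
  4: ids {3, 4, 10} → SUM(e.grade)=272
  5: ids {1, 13} → SUM(e.grade)=110

Chemistry | 302 ; CS | 281 ; Math | 58 ; History | 272 ; CS | 110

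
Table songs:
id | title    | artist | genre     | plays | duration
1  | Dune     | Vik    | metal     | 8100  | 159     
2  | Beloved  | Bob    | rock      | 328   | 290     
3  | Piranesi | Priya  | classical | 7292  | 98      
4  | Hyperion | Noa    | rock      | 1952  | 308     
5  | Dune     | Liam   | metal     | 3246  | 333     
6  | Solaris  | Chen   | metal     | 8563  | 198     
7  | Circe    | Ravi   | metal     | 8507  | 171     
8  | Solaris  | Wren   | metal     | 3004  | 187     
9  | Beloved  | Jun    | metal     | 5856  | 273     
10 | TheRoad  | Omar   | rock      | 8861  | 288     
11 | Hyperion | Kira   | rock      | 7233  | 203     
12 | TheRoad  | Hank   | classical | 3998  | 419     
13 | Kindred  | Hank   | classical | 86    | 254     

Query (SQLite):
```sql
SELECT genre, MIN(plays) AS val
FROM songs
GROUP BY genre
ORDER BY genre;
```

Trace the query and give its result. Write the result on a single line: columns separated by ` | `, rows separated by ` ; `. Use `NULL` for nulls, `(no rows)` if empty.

Partition songs by genre; compute MIN(plays) within each group.
  classical: ids {3, 12, 13} → MIN(plays)=86
  metal: ids {1, 5, 6, 7, 8, 9} → MIN(plays)=3004
  rock: ids {2, 4, 10, 11} → MIN(plays)=328

classical | 86 ; metal | 3004 ; rock | 328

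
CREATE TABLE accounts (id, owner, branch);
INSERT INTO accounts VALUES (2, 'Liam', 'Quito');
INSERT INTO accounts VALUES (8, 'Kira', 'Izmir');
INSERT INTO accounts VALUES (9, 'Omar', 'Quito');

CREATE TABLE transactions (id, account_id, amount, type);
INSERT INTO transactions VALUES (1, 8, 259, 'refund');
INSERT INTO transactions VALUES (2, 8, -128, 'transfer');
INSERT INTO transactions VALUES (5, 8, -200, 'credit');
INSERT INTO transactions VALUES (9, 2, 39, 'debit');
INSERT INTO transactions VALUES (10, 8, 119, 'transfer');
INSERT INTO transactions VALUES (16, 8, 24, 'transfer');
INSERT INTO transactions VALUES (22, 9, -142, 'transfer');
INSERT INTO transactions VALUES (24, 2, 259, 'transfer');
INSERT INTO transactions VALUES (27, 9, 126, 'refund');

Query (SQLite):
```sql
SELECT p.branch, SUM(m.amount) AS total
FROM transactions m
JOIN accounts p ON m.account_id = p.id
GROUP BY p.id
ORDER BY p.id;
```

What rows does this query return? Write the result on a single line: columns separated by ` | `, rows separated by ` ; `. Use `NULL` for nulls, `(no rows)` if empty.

Quito | 298 ; Izmir | 74 ; Quito | -16

Join each transactions row to its accounts via account_id.
Group joined rows by accounts.id; compute SUM(m.amount) per group.
  2: ids {9, 24} → SUM(m.amount)=298
  8: ids {1, 2, 5, 10, 16} → SUM(m.amount)=74
  9: ids {22, 27} → SUM(m.amount)=-16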